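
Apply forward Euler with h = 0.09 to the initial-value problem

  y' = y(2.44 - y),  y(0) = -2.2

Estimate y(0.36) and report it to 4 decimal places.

-14.6667

Euler: y_{n+1} = y_n + h·f(t_n, y_n).
t=0.000000, y=-2.200000: f=-10.208000 → y ← -2.200000 + 0.09·(-10.208000) = -3.118720
t=0.090000, y=-3.118720: f=-17.336091 → y ← -3.118720 + 0.09·(-17.336091) = -4.678968
t=0.180000, y=-4.678968: f=-33.309426 → y ← -4.678968 + 0.09·(-33.309426) = -7.676817
t=0.270000, y=-7.676817: f=-77.664945 → y ← -7.676817 + 0.09·(-77.664945) = -14.666662
y(0.36) ≈ -14.6667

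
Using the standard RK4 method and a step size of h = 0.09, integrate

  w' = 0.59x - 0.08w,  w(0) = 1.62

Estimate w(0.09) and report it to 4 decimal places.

1.6108

RK4: k1 = f(x_n, w_n); k2 = f(x_n + h/2, w_n + (h/2)·k1); k3 = f(x_n + h/2, w_n + (h/2)·k2); k4 = f(x_n + h, w_n + h·k3); w_{n+1} = w_n + (h/6)·(k1 + 2k2 + 2k3 + k4).
x=0.000000, w=1.620000:
  k1 = f(0.000000, 1.620000) = -0.129600
  k2 = f(0.045000, 1.614168) = -0.102583
  k3 = f(0.045000, 1.615384) = -0.102681
  k4 = f(0.090000, 1.610759) = -0.075761
  w ← 1.620000 + (0.09/6)·(k1 + 2k2 + 2k3 + k4) = 1.610762
w(0.09) ≈ 1.6108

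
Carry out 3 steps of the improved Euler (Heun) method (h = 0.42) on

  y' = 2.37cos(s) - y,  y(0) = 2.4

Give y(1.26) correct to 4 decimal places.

1.7908

Heun: k1 = f(s_n, y_n); k2 = f(s_n + h, y_n + h·k1); y_{n+1} = y_n + (h/2)·(k1 + k2).
s=0.000000, y=2.400000:
  k1 = f(0.000000, 2.400000) = -0.030000
  k2 = f(0.420000, 2.387400) = -0.223379
  y ← 2.400000 + (0.42/2)·(-0.030000 + (-0.223379)) = 2.346790
s=0.420000, y=2.346790:
  k1 = f(0.420000, 2.346790) = -0.182770
  k2 = f(0.840000, 2.270027) = -0.688140
  y ← 2.346790 + (0.42/2)·(-0.182770 + (-0.688140)) = 2.163899
s=0.840000, y=2.163899:
  k1 = f(0.840000, 2.163899) = -0.582012
  k2 = f(1.260000, 1.919454) = -1.194668
  y ← 2.163899 + (0.42/2)·(-0.582012 + (-1.194668)) = 1.790796
y(1.26) ≈ 1.7908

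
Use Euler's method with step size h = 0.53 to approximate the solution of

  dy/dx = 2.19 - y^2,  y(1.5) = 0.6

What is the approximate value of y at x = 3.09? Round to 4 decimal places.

1.5098

Euler: y_{n+1} = y_n + h·f(x_n, y_n).
x=1.500000, y=0.600000: f=1.830000 → y ← 0.600000 + 0.53·1.830000 = 1.569900
x=2.030000, y=1.569900: f=-0.274586 → y ← 1.569900 + 0.53·(-0.274586) = 1.424369
x=2.560000, y=1.424369: f=0.161172 → y ← 1.424369 + 0.53·0.161172 = 1.509790
y(3.09) ≈ 1.5098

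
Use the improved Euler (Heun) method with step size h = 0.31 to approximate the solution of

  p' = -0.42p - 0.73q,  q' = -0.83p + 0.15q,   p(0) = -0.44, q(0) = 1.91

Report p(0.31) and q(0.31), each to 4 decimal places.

Heun on (p,q): k1 = f(t_n, state_n); k2 = f(t_n + h, state_n + h·k1); state_{n+1} = state_n + (h/2)·(k1 + k2).
0.000000: (-0.440000, 1.910000)
  k1 = (-1.209500, 0.651700)
  predictor → (-0.814945, 2.112027)
  k2 = (-1.199503, 0.993208)
  → (-0.813395, 2.164961)
(p(0.31), q(0.31)) ≈ (-0.8134, 2.1650)

-0.8134, 2.1650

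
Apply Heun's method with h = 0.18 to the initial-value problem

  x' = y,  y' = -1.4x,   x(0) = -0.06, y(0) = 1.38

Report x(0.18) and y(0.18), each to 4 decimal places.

Heun on (x,y): k1 = f(t_n, state_n); k2 = f(t_n + h, state_n + h·k1); state_{n+1} = state_n + (h/2)·(k1 + k2).
0.000000: (-0.060000, 1.380000)
  k1 = (1.380000, 0.084000)
  predictor → (0.188400, 1.395120)
  k2 = (1.395120, -0.263760)
  → (0.189761, 1.363822)
(x(0.18), y(0.18)) ≈ (0.1898, 1.3638)

0.1898, 1.3638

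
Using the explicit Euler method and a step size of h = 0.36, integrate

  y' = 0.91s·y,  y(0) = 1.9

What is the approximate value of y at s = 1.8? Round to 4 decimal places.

Euler: y_{n+1} = y_n + h·f(s_n, y_n).
s=0.000000, y=1.900000: f=0.000000 → y ← 1.900000 + 0.36·0.000000 = 1.900000
s=0.360000, y=1.900000: f=0.622440 → y ← 1.900000 + 0.36·0.622440 = 2.124078
s=0.720000, y=2.124078: f=1.391696 → y ← 2.124078 + 0.36·1.391696 = 2.625089
s=1.080000, y=2.625089: f=2.579937 → y ← 2.625089 + 0.36·2.579937 = 3.553867
s=1.440000, y=3.553867: f=4.656987 → y ← 3.553867 + 0.36·4.656987 = 5.230382
y(1.8) ≈ 5.2304

5.2304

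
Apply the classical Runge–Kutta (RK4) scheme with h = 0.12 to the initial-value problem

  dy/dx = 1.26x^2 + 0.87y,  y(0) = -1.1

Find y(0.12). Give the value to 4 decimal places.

RK4: k1 = f(x_n, y_n); k2 = f(x_n + h/2, y_n + (h/2)·k1); k3 = f(x_n + h/2, y_n + (h/2)·k2); k4 = f(x_n + h, y_n + h·k3); y_{n+1} = y_n + (h/6)·(k1 + 2k2 + 2k3 + k4).
x=0.000000, y=-1.100000:
  k1 = f(0.000000, -1.100000) = -0.957000
  k2 = f(0.060000, -1.157420) = -1.002419
  k3 = f(0.060000, -1.160145) = -1.004790
  k4 = f(0.120000, -1.220575) = -1.043756
  y ← -1.100000 + (0.12/6)·(k1 + 2k2 + 2k3 + k4) = -1.220304
y(0.12) ≈ -1.2203

-1.2203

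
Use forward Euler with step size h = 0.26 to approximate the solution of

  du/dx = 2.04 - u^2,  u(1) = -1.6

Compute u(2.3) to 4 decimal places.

-6.3214

Euler: u_{n+1} = u_n + h·f(x_n, u_n).
x=1.000000, u=-1.600000: f=-0.520000 → u ← -1.600000 + 0.26·(-0.520000) = -1.735200
x=1.260000, u=-1.735200: f=-0.970919 → u ← -1.735200 + 0.26·(-0.970919) = -1.987639
x=1.520000, u=-1.987639: f=-1.910709 → u ← -1.987639 + 0.26·(-1.910709) = -2.484423
x=1.780000, u=-2.484423: f=-4.132359 → u ← -2.484423 + 0.26·(-4.132359) = -3.558836
x=2.040000, u=-3.558836: f=-10.625317 → u ← -3.558836 + 0.26·(-10.625317) = -6.321419
u(2.3) ≈ -6.3214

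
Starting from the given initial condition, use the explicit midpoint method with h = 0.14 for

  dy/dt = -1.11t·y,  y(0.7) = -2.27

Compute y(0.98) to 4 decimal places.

Midpoint: k1 = f(t_n, y_n); k2 = f(t_n + h/2, y_n + (h/2)·k1); y_{n+1} = y_n + h·k2.
t=0.700000, y=-2.270000:
  k1 = f(0.700000, -2.270000) = 1.763790
  k2 = f(0.770000, -2.146535) = 1.834643
  y ← -2.270000 + 0.14·1.834643 = -2.013150
t=0.840000, y=-2.013150:
  k1 = f(0.840000, -2.013150) = 1.877061
  k2 = f(0.910000, -1.881756) = 1.900761
  y ← -2.013150 + 0.14·1.900761 = -1.747043
y(0.98) ≈ -1.7470

-1.7470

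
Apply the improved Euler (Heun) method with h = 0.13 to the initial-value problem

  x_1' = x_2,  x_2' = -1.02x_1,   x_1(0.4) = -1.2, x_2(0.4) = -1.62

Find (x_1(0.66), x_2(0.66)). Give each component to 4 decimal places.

Heun on (x_1,x_2): k1 = f(t_n, state_n); k2 = f(t_n + h, state_n + h·k1); state_{n+1} = state_n + (h/2)·(k1 + k2).
0.400000: (-1.200000, -1.620000)
  k1 = (-1.620000, 1.224000)
  predictor → (-1.410600, -1.460880)
  k2 = (-1.460880, 1.438812)
  → (-1.400257, -1.446917)
0.530000: (-1.400257, -1.446917)
  k1 = (-1.446917, 1.428262)
  predictor → (-1.588356, -1.261243)
  k2 = (-1.261243, 1.620124)
  → (-1.576288, -1.248772)
(x_1(0.66), x_2(0.66)) ≈ (-1.5763, -1.2488)

-1.5763, -1.2488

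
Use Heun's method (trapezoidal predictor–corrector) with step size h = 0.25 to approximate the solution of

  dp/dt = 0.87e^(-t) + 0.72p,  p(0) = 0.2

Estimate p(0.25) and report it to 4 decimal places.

Heun: k1 = f(t_n, p_n); k2 = f(t_n + h, p_n + h·k1); p_{n+1} = p_n + (h/2)·(k1 + k2).
t=0.000000, p=0.200000:
  k1 = f(0.000000, 0.200000) = 1.014000
  k2 = f(0.250000, 0.453500) = 1.004077
  p ← 0.200000 + (0.25/2)·(1.014000 + 1.004077) = 0.452260
p(0.25) ≈ 0.4523

0.4523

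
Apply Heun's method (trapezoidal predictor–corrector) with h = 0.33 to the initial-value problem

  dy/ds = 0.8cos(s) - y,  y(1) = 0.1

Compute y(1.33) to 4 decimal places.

Heun: k1 = f(s_n, y_n); k2 = f(s_n + h, y_n + h·k1); y_{n+1} = y_n + (h/2)·(k1 + k2).
s=1.000000, y=0.100000:
  k1 = f(1.000000, 0.100000) = 0.332242
  k2 = f(1.330000, 0.209640) = -0.018859
  y ← 0.100000 + (0.33/2)·(0.332242 + (-0.018859)) = 0.151708
y(1.33) ≈ 0.1517

0.1517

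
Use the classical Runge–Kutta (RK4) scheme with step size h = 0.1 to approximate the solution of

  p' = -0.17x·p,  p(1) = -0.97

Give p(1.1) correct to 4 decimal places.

RK4: k1 = f(x_n, p_n); k2 = f(x_n + h/2, p_n + (h/2)·k1); k3 = f(x_n + h/2, p_n + (h/2)·k2); k4 = f(x_n + h, p_n + h·k3); p_{n+1} = p_n + (h/6)·(k1 + 2k2 + 2k3 + k4).
x=1.000000, p=-0.970000:
  k1 = f(1.000000, -0.970000) = 0.164900
  k2 = f(1.050000, -0.961755) = 0.171673
  k3 = f(1.050000, -0.961416) = 0.171613
  k4 = f(1.100000, -0.952839) = 0.178181
  p ← -0.970000 + (0.1/6)·(k1 + 2k2 + 2k3 + k4) = -0.952839
p(1.1) ≈ -0.9528

-0.9528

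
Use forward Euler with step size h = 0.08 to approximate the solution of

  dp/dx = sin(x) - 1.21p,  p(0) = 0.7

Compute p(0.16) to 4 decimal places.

0.5774

Euler: p_{n+1} = p_n + h·f(x_n, p_n).
x=0.000000, p=0.700000: f=-0.847000 → p ← 0.700000 + 0.08·(-0.847000) = 0.632240
x=0.080000, p=0.632240: f=-0.685096 → p ← 0.632240 + 0.08·(-0.685096) = 0.577432
p(0.16) ≈ 0.5774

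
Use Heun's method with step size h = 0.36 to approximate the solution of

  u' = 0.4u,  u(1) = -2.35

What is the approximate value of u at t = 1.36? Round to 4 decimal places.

Heun: k1 = f(t_n, u_n); k2 = f(t_n + h, u_n + h·k1); u_{n+1} = u_n + (h/2)·(k1 + k2).
t=1.000000, u=-2.350000:
  k1 = f(1.000000, -2.350000) = -0.940000
  k2 = f(1.360000, -2.688400) = -1.075360
  u ← -2.350000 + (0.36/2)·(-0.940000 + (-1.075360)) = -2.712765
u(1.36) ≈ -2.7128

-2.7128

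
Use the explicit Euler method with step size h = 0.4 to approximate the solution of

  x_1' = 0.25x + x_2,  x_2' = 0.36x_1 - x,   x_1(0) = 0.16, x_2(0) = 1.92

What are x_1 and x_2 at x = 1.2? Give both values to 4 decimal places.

Euler on (x_1,x_2): x_1_{n+1} = x_1_n + h·x_1', x_2_{n+1} = x_2_n + h·x_2'.
0.000000: (0.160000, 1.920000); f=(1.920000, 0.057600) → (0.928000, 1.943040)
0.400000: (0.928000, 1.943040); f=(2.043040, -0.065920) → (1.745216, 1.916672)
0.800000: (1.745216, 1.916672); f=(2.116672, -0.171722) → (2.591885, 1.847983)
(x_1(1.2), x_2(1.2)) ≈ (2.5919, 1.8480)

2.5919, 1.8480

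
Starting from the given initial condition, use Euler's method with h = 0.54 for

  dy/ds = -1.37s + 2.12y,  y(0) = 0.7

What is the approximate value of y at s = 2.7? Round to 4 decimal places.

Euler: y_{n+1} = y_n + h·f(s_n, y_n).
s=0.000000, y=0.700000: f=1.484000 → y ← 0.700000 + 0.54·1.484000 = 1.501360
s=0.540000, y=1.501360: f=2.443083 → y ← 1.501360 + 0.54·2.443083 = 2.820625
s=1.080000, y=2.820625: f=4.500125 → y ← 2.820625 + 0.54·4.500125 = 5.250692
s=1.620000, y=5.250692: f=8.912068 → y ← 5.250692 + 0.54·8.912068 = 10.063209
s=2.160000, y=10.063209: f=18.374803 → y ← 10.063209 + 0.54·18.374803 = 19.985603
y(2.7) ≈ 19.9856

19.9856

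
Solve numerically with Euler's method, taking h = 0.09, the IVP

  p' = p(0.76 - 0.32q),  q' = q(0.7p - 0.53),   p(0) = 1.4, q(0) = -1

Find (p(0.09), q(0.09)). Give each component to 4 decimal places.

1.5361, -1.0405

Euler on (p,q): p_{n+1} = p_n + h·p', q_{n+1} = q_n + h·q'.
0.000000: (1.400000, -1.000000); f=(1.512000, -0.450000) → (1.536080, -1.040500)
(p(0.09), q(0.09)) ≈ (1.5361, -1.0405)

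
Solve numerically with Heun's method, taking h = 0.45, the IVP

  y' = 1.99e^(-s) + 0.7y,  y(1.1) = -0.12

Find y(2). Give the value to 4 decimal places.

0.3592

Heun: k1 = f(s_n, y_n); k2 = f(s_n + h, y_n + h·k1); y_{n+1} = y_n + (h/2)·(k1 + k2).
s=1.100000, y=-0.120000:
  k1 = f(1.100000, -0.120000) = 0.578413
  k2 = f(1.550000, 0.140286) = 0.520574
  y ← -0.120000 + (0.45/2)·(0.578413 + 0.520574) = 0.127272
s=1.550000, y=0.127272:
  k1 = f(1.550000, 0.127272) = 0.511464
  k2 = f(2.000000, 0.357431) = 0.519519
  y ← 0.127272 + (0.45/2)·(0.511464 + 0.519519) = 0.359243
y(2) ≈ 0.3592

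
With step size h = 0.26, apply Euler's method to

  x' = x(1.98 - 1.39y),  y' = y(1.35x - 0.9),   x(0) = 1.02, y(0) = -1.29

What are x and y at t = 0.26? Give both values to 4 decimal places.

2.0206, -1.4500

Euler on (x,y): x_{n+1} = x_n + h·x', y_{n+1} = y_n + h·y'.
0.000000: (1.020000, -1.290000); f=(3.848562, -0.615330) → (2.020626, -1.449986)
(x(0.26), y(0.26)) ≈ (2.0206, -1.4500)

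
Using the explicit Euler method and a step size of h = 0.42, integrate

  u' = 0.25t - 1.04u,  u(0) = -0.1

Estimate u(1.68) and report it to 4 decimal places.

0.1859

Euler: u_{n+1} = u_n + h·f(t_n, u_n).
t=0.000000, u=-0.100000: f=0.104000 → u ← -0.100000 + 0.42·0.104000 = -0.056320
t=0.420000, u=-0.056320: f=0.163573 → u ← -0.056320 + 0.42·0.163573 = 0.012381
t=0.840000, u=0.012381: f=0.197124 → u ← 0.012381 + 0.42·0.197124 = 0.095173
t=1.260000, u=0.095173: f=0.216020 → u ← 0.095173 + 0.42·0.216020 = 0.185901
u(1.68) ≈ 0.1859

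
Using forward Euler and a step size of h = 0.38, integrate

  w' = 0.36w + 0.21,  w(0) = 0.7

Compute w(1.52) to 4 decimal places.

1.5599

Euler: w_{n+1} = w_n + h·f(x_n, w_n).
x=0.000000, w=0.700000: f=0.462000 → w ← 0.700000 + 0.38·0.462000 = 0.875560
x=0.380000, w=0.875560: f=0.525202 → w ← 0.875560 + 0.38·0.525202 = 1.075137
x=0.760000, w=1.075137: f=0.597049 → w ← 1.075137 + 0.38·0.597049 = 1.302015
x=1.140000, w=1.302015: f=0.678726 → w ← 1.302015 + 0.38·0.678726 = 1.559931
w(1.52) ≈ 1.5599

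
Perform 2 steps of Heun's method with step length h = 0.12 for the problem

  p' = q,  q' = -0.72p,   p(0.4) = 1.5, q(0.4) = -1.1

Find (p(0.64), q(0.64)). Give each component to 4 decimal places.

1.2063, -1.3351

Heun on (p,q): k1 = f(s_n, state_n); k2 = f(s_n + h, state_n + h·k1); state_{n+1} = state_n + (h/2)·(k1 + k2).
0.400000: (1.500000, -1.100000)
  k1 = (-1.100000, -1.080000)
  predictor → (1.368000, -1.229600)
  k2 = (-1.229600, -0.984960)
  → (1.360224, -1.223898)
0.520000: (1.360224, -1.223898)
  k1 = (-1.223898, -0.979361)
  predictor → (1.213356, -1.341421)
  k2 = (-1.341421, -0.873617)
  → (1.206305, -1.335076)
(p(0.64), q(0.64)) ≈ (1.2063, -1.3351)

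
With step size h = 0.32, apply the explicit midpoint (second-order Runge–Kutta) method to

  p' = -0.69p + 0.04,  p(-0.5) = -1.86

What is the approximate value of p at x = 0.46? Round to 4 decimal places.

-0.9373

Midpoint: k1 = f(x_n, p_n); k2 = f(x_n + h/2, p_n + (h/2)·k1); p_{n+1} = p_n + h·k2.
x=-0.500000, p=-1.860000:
  k1 = f(-0.500000, -1.860000) = 1.323400
  k2 = f(-0.340000, -1.648256) = 1.177297
  p ← -1.860000 + 0.32·1.177297 = -1.483265
x=-0.180000, p=-1.483265:
  k1 = f(-0.180000, -1.483265) = 1.063453
  k2 = f(-0.020000, -1.313113) = 0.946048
  p ← -1.483265 + 0.32·0.946048 = -1.180530
x=0.140000, p=-1.180530:
  k1 = f(0.140000, -1.180530) = 0.854566
  k2 = f(0.300000, -1.043799) = 0.760222
  p ← -1.180530 + 0.32·0.760222 = -0.937259
p(0.46) ≈ -0.9373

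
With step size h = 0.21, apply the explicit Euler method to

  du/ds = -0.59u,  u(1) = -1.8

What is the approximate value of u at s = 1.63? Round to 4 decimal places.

-1.2104

Euler: u_{n+1} = u_n + h·f(s_n, u_n).
s=1.000000, u=-1.800000: f=1.062000 → u ← -1.800000 + 0.21·1.062000 = -1.576980
s=1.210000, u=-1.576980: f=0.930418 → u ← -1.576980 + 0.21·0.930418 = -1.381592
s=1.420000, u=-1.381592: f=0.815139 → u ← -1.381592 + 0.21·0.815139 = -1.210413
u(1.63) ≈ -1.2104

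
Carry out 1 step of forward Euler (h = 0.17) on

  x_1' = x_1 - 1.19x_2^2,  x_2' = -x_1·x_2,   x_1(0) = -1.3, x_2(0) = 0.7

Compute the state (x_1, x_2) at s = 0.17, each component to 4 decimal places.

-1.6201, 0.8547

Euler on (x_1,x_2): x_1_{n+1} = x_1_n + h·x_1', x_2_{n+1} = x_2_n + h·x_2'.
0.000000: (-1.300000, 0.700000); f=(-1.883100, 0.910000) → (-1.620127, 0.854700)
(x_1(0.17), x_2(0.17)) ≈ (-1.6201, 0.8547)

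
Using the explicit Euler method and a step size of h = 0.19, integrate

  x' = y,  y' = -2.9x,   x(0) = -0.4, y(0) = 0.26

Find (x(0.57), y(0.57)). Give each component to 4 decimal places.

Euler on (x,y): x_{n+1} = x_n + h·x', y_{n+1} = y_n + h·y'.
0.000000: (-0.400000, 0.260000); f=(0.260000, 1.160000) → (-0.350600, 0.480400)
0.190000: (-0.350600, 0.480400); f=(0.480400, 1.016740) → (-0.259324, 0.673581)
0.380000: (-0.259324, 0.673581); f=(0.673581, 0.752040) → (-0.131344, 0.816468)
(x(0.57), y(0.57)) ≈ (-0.1313, 0.8165)

-0.1313, 0.8165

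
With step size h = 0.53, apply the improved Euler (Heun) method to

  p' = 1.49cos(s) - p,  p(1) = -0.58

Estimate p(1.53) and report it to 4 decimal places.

-0.2377

Heun: k1 = f(s_n, p_n); k2 = f(s_n + h, p_n + h·k1); p_{n+1} = p_n + (h/2)·(k1 + k2).
s=1.000000, p=-0.580000:
  k1 = f(1.000000, -0.580000) = 1.385050
  k2 = f(1.530000, 0.154077) = -0.093307
  p ← -0.580000 + (0.53/2)·(1.385050 + (-0.093307)) = -0.237688
p(1.53) ≈ -0.2377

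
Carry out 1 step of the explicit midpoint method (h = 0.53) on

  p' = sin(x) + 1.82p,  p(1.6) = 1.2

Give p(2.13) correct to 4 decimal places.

Midpoint: k1 = f(x_n, p_n); k2 = f(x_n + h/2, p_n + (h/2)·k1); p_{n+1} = p_n + h·k2.
x=1.600000, p=1.200000:
  k1 = f(1.600000, 1.200000) = 3.183574
  k2 = f(1.865000, 2.043647) = 4.676471
  p ← 1.200000 + 0.53·4.676471 = 3.678530
p(2.13) ≈ 3.6785

3.6785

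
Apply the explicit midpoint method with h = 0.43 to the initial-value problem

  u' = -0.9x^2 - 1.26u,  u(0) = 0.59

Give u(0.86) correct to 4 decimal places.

Midpoint: k1 = f(x_n, u_n); k2 = f(x_n + h/2, u_n + (h/2)·k1); u_{n+1} = u_n + h·k2.
x=0.000000, u=0.590000:
  k1 = f(0.000000, 0.590000) = -0.743400
  k2 = f(0.215000, 0.430169) = -0.583615
  u ← 0.590000 + 0.43·(-0.583615) = 0.339045
x=0.430000, u=0.339045:
  k1 = f(0.430000, 0.339045) = -0.593607
  k2 = f(0.645000, 0.211420) = -0.640811
  u ← 0.339045 + 0.43·(-0.640811) = 0.063496
u(0.86) ≈ 0.0635

0.0635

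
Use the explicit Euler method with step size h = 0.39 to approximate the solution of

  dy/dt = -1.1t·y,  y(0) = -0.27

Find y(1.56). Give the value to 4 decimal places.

Euler: y_{n+1} = y_n + h·f(t_n, y_n).
t=0.000000, y=-0.270000: f=0.000000 → y ← -0.270000 + 0.39·0.000000 = -0.270000
t=0.390000, y=-0.270000: f=0.115830 → y ← -0.270000 + 0.39·0.115830 = -0.224826
t=0.780000, y=-0.224826: f=0.192901 → y ← -0.224826 + 0.39·0.192901 = -0.149595
t=1.170000, y=-0.149595: f=0.192529 → y ← -0.149595 + 0.39·0.192529 = -0.074509
y(1.56) ≈ -0.0745

-0.0745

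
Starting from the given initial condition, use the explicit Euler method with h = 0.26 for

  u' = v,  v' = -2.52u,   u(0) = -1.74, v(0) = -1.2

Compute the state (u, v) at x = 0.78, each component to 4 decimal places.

Euler on (u,v): u_{n+1} = u_n + h·u', v_{n+1} = v_n + h·v'.
0.000000: (-1.740000, -1.200000); f=(-1.200000, 4.384800) → (-2.052000, -0.059952)
0.260000: (-2.052000, -0.059952); f=(-0.059952, 5.171040) → (-2.067588, 1.284518)
0.520000: (-2.067588, 1.284518); f=(1.284518, 5.210321) → (-1.733613, 2.639202)
(u(0.78), v(0.78)) ≈ (-1.7336, 2.6392)

-1.7336, 2.6392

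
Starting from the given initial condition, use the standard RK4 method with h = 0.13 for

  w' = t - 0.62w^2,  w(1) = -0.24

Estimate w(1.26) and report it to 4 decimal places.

0.0510

RK4: k1 = f(t_n, w_n); k2 = f(t_n + h/2, w_n + (h/2)·k1); k3 = f(t_n + h/2, w_n + (h/2)·k2); k4 = f(t_n + h, w_n + h·k3); w_{n+1} = w_n + (h/6)·(k1 + 2k2 + 2k3 + k4).
t=1.000000, w=-0.240000:
  k1 = f(1.000000, -0.240000) = 0.964288
  k2 = f(1.065000, -0.177321) = 1.045505
  k3 = f(1.065000, -0.172042) = 1.046649
  k4 = f(1.130000, -0.103936) = 1.123302
  w ← -0.240000 + (0.13/6)·(k1 + 2k2 + 2k3 + k4) = -0.104109
t=1.130000, w=-0.104109:
  k1 = f(1.130000, -0.104109) = 1.123280
  k2 = f(1.195000, -0.031096) = 1.194400
  k3 = f(1.195000, -0.026473) = 1.194565
  k4 = f(1.260000, 0.051185) = 1.258376
  w ← -0.104109 + (0.13/6)·(k1 + 2k2 + 2k3 + k4) = 0.051016
w(1.26) ≈ 0.0510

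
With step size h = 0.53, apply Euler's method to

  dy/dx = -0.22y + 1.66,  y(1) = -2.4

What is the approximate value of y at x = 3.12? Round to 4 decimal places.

1.4885

Euler: y_{n+1} = y_n + h·f(x_n, y_n).
x=1.000000, y=-2.400000: f=2.188000 → y ← -2.400000 + 0.53·2.188000 = -1.240360
x=1.530000, y=-1.240360: f=1.932879 → y ← -1.240360 + 0.53·1.932879 = -0.215934
x=2.060000, y=-0.215934: f=1.707505 → y ← -0.215934 + 0.53·1.707505 = 0.689044
x=2.590000, y=0.689044: f=1.508410 → y ← 0.689044 + 0.53·1.508410 = 1.488501
y(3.12) ≈ 1.4885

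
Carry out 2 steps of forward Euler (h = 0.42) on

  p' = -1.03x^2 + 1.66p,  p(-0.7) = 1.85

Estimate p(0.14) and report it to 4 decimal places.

Euler: p_{n+1} = p_n + h·f(x_n, p_n).
x=-0.700000, p=1.850000: f=2.566300 → p ← 1.850000 + 0.42·2.566300 = 2.927846
x=-0.280000, p=2.927846: f=4.779472 → p ← 2.927846 + 0.42·4.779472 = 4.935224
p(0.14) ≈ 4.9352

4.9352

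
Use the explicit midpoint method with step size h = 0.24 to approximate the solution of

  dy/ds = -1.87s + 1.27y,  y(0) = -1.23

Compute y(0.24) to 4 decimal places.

-1.7159

Midpoint: k1 = f(s_n, y_n); k2 = f(s_n + h/2, y_n + (h/2)·k1); y_{n+1} = y_n + h·k2.
s=0.000000, y=-1.230000:
  k1 = f(0.000000, -1.230000) = -1.562100
  k2 = f(0.120000, -1.417452) = -2.024564
  y ← -1.230000 + 0.24·(-2.024564) = -1.715895
y(0.24) ≈ -1.7159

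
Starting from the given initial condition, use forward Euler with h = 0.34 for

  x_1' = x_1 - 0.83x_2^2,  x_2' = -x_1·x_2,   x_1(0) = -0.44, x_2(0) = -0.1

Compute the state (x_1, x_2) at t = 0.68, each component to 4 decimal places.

Euler on (x_1,x_2): x_1_{n+1} = x_1_n + h·x_1', x_2_{n+1} = x_2_n + h·x_2'.
0.000000: (-0.440000, -0.100000); f=(-0.448300, -0.044000) → (-0.592422, -0.114960)
0.340000: (-0.592422, -0.114960); f=(-0.603391, -0.068105) → (-0.797575, -0.138116)
(x_1(0.68), x_2(0.68)) ≈ (-0.7976, -0.1381)

-0.7976, -0.1381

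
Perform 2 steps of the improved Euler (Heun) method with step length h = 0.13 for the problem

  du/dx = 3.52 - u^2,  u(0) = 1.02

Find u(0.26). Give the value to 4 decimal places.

Heun: k1 = f(x_n, u_n); k2 = f(x_n + h, u_n + h·k1); u_{n+1} = u_n + (h/2)·(k1 + k2).
x=0.000000, u=1.020000:
  k1 = f(0.000000, 1.020000) = 2.479600
  k2 = f(0.130000, 1.342348) = 1.718102
  u ← 1.020000 + (0.13/2)·(2.479600 + 1.718102) = 1.292851
x=0.130000, u=1.292851:
  k1 = f(0.130000, 1.292851) = 1.848537
  k2 = f(0.260000, 1.533160) = 1.169419
  u ← 1.292851 + (0.13/2)·(1.848537 + 1.169419) = 1.489018
u(0.26) ≈ 1.4890

1.4890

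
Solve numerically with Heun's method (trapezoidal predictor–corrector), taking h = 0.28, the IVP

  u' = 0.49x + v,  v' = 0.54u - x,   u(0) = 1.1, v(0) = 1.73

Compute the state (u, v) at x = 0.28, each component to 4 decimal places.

Heun on (u,v): k1 = f(x_n, state_n); k2 = f(x_n + h, state_n + h·k1); state_{n+1} = state_n + (h/2)·(k1 + k2).
0.000000: (1.100000, 1.730000)
  k1 = (1.730000, 0.594000)
  predictor → (1.584400, 1.896320)
  k2 = (2.033520, 0.575576)
  → (1.626893, 1.893741)
(u(0.28), v(0.28)) ≈ (1.6269, 1.8937)

1.6269, 1.8937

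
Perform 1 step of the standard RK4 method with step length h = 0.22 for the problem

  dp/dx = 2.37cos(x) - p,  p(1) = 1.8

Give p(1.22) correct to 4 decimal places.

RK4: k1 = f(x_n, p_n); k2 = f(x_n + h/2, p_n + (h/2)·k1); k3 = f(x_n + h/2, p_n + (h/2)·k2); k4 = f(x_n + h, p_n + h·k3); p_{n+1} = p_n + (h/6)·(k1 + 2k2 + 2k3 + k4).
x=1.000000, p=1.800000:
  k1 = f(1.000000, 1.800000) = -0.519484
  k2 = f(1.110000, 1.742857) = -0.689009
  k3 = f(1.110000, 1.724209) = -0.670361
  k4 = f(1.220000, 1.652521) = -0.838080
  p ← 1.800000 + (0.22/6)·(k1 + 2k2 + 2k3 + k4) = 1.650536
p(1.22) ≈ 1.6505

1.6505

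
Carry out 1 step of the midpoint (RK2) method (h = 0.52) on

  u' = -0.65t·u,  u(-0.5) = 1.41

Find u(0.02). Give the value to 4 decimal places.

Midpoint: k1 = f(t_n, u_n); k2 = f(t_n + h/2, u_n + (h/2)·k1); u_{n+1} = u_n + h·k2.
t=-0.500000, u=1.410000:
  k1 = f(-0.500000, 1.410000) = 0.458250
  k2 = f(-0.240000, 1.529145) = 0.238547
  u ← 1.410000 + 0.52·0.238547 = 1.534044
u(0.02) ≈ 1.5340

1.5340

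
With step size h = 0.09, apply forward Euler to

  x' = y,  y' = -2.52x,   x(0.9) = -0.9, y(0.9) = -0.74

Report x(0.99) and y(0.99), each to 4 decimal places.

Euler on (x,y): x_{n+1} = x_n + h·x', y_{n+1} = y_n + h·y'.
0.900000: (-0.900000, -0.740000); f=(-0.740000, 2.268000) → (-0.966600, -0.535880)
(x(0.99), y(0.99)) ≈ (-0.9666, -0.5359)

-0.9666, -0.5359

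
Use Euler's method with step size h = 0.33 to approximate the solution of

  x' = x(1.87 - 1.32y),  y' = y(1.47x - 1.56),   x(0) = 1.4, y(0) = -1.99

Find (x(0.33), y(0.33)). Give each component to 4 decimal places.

3.4775, -2.3170

Euler on (x,y): x_{n+1} = x_n + h·x', y_{n+1} = y_n + h·y'.
0.000000: (1.400000, -1.990000); f=(6.295520, -0.991020) → (3.477522, -2.317037)
(x(0.33), y(0.33)) ≈ (3.4775, -2.3170)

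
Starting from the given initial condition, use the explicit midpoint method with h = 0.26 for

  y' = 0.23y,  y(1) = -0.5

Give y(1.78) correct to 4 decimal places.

Midpoint: k1 = f(x_n, y_n); k2 = f(x_n + h/2, y_n + (h/2)·k1); y_{n+1} = y_n + h·k2.
x=1.000000, y=-0.500000:
  k1 = f(1.000000, -0.500000) = -0.115000
  k2 = f(1.130000, -0.514950) = -0.118439
  y ← -0.500000 + 0.26·(-0.118439) = -0.530794
x=1.260000, y=-0.530794:
  k1 = f(1.260000, -0.530794) = -0.122083
  k2 = f(1.390000, -0.546665) = -0.125733
  y ← -0.530794 + 0.26·(-0.125733) = -0.563485
x=1.520000, y=-0.563485:
  k1 = f(1.520000, -0.563485) = -0.129601
  k2 = f(1.650000, -0.580333) = -0.133477
  y ← -0.563485 + 0.26·(-0.133477) = -0.598188
y(1.78) ≈ -0.5982

-0.5982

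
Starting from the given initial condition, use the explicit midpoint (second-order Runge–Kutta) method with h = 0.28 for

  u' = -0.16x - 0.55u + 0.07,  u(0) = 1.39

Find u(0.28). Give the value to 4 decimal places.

1.2042

Midpoint: k1 = f(x_n, u_n); k2 = f(x_n + h/2, u_n + (h/2)·k1); u_{n+1} = u_n + h·k2.
x=0.000000, u=1.390000:
  k1 = f(0.000000, 1.390000) = -0.694500
  k2 = f(0.140000, 1.292770) = -0.663423
  u ← 1.390000 + 0.28·(-0.663423) = 1.204241
u(0.28) ≈ 1.2042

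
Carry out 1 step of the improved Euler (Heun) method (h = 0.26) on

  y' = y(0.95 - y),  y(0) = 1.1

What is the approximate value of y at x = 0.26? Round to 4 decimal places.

Heun: k1 = f(x_n, y_n); k2 = f(x_n + h, y_n + h·k1); y_{n+1} = y_n + (h/2)·(k1 + k2).
x=0.000000, y=1.100000:
  k1 = f(0.000000, 1.100000) = -0.165000
  k2 = f(0.260000, 1.057100) = -0.113215
  y ← 1.100000 + (0.26/2)·(-0.165000 + (-0.113215)) = 1.063832
y(0.26) ≈ 1.0638

1.0638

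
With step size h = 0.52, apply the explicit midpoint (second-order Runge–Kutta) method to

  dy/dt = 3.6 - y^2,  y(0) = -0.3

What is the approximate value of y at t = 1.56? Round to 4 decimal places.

Midpoint: k1 = f(t_n, y_n); k2 = f(t_n + h/2, y_n + (h/2)·k1); y_{n+1} = y_n + h·k2.
t=0.000000, y=-0.300000:
  k1 = f(0.000000, -0.300000) = 3.510000
  k2 = f(0.260000, 0.612600) = 3.224721
  y ← -0.300000 + 0.52·3.224721 = 1.376855
t=0.520000, y=1.376855:
  k1 = f(0.520000, 1.376855) = 1.704270
  k2 = f(0.780000, 1.819965) = 0.287726
  y ← 1.376855 + 0.52·0.287726 = 1.526473
t=1.040000, y=1.526473:
  k1 = f(1.040000, 1.526473) = 1.269881
  k2 = f(1.300000, 1.856642) = 0.152881
  y ← 1.526473 + 0.52·0.152881 = 1.605971
y(1.56) ≈ 1.6060

1.6060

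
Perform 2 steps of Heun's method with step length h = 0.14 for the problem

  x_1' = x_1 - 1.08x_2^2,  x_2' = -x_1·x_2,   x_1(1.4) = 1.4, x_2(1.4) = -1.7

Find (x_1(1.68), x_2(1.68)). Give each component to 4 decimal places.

1.1225, -1.2116

Heun on (x_1,x_2): k1 = f(s_n, state_n); k2 = f(s_n + h, state_n + h·k1); state_{n+1} = state_n + (h/2)·(k1 + k2).
1.400000: (1.400000, -1.700000)
  k1 = (-1.721200, 2.380000)
  predictor → (1.159032, -1.366800)
  k2 = (-0.858562, 1.584165)
  → (1.219417, -1.422508)
1.540000: (1.219417, -1.422508)
  k1 = (-0.965996, 1.734631)
  predictor → (1.084177, -1.179660)
  k2 = (-0.418749, 1.278961)
  → (1.122485, -1.211557)
(x_1(1.68), x_2(1.68)) ≈ (1.1225, -1.2116)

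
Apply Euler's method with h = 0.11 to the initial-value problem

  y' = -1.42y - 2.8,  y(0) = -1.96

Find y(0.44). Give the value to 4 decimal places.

-1.9658

Euler: y_{n+1} = y_n + h·f(t_n, y_n).
t=0.000000, y=-1.960000: f=-0.016800 → y ← -1.960000 + 0.11·(-0.016800) = -1.961848
t=0.110000, y=-1.961848: f=-0.014176 → y ← -1.961848 + 0.11·(-0.014176) = -1.963407
t=0.220000, y=-1.963407: f=-0.011962 → y ← -1.963407 + 0.11·(-0.011962) = -1.964723
t=0.330000, y=-1.964723: f=-0.010093 → y ← -1.964723 + 0.11·(-0.010093) = -1.965833
y(0.44) ≈ -1.9658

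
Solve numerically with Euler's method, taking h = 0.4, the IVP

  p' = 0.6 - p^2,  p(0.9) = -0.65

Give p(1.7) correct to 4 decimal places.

-0.4731

Euler: p_{n+1} = p_n + h·f(t_n, p_n).
t=0.900000, p=-0.650000: f=0.177500 → p ← -0.650000 + 0.4·0.177500 = -0.579000
t=1.300000, p=-0.579000: f=0.264759 → p ← -0.579000 + 0.4·0.264759 = -0.473096
p(1.7) ≈ -0.4731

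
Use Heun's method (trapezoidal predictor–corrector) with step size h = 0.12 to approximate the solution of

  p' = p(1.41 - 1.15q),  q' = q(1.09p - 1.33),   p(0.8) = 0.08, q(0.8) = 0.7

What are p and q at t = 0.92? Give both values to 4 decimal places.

0.0866, 0.6036

Heun on (p,q): k1 = f(t_n, state_n); k2 = f(t_n + h, state_n + h·k1); state_{n+1} = state_n + (h/2)·(k1 + k2).
0.800000: (0.080000, 0.700000)
  k1 = (0.048400, -0.869960)
  predictor → (0.085808, 0.595605)
  k2 = (0.062215, -0.736447)
  → (0.086637, 0.603616)
(p(0.92), q(0.92)) ≈ (0.0866, 0.6036)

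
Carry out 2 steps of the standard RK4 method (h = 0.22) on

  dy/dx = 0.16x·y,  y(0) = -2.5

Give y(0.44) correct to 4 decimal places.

RK4: k1 = f(x_n, y_n); k2 = f(x_n + h/2, y_n + (h/2)·k1); k3 = f(x_n + h/2, y_n + (h/2)·k2); k4 = f(x_n + h, y_n + h·k3); y_{n+1} = y_n + (h/6)·(k1 + 2k2 + 2k3 + k4).
x=0.000000, y=-2.500000:
  k1 = f(0.000000, -2.500000) = 0.000000
  k2 = f(0.110000, -2.500000) = -0.044000
  k3 = f(0.110000, -2.504840) = -0.044085
  k4 = f(0.220000, -2.509699) = -0.088341
  y ← -2.500000 + (0.22/6)·(k1 + 2k2 + 2k3 + k4) = -2.509699
x=0.220000, y=-2.509699:
  k1 = f(0.220000, -2.509699) = -0.088341
  k2 = f(0.330000, -2.519416) = -0.133025
  k3 = f(0.330000, -2.524332) = -0.133285
  k4 = f(0.440000, -2.539021) = -0.178747
  y ← -2.509699 + (0.22/6)·(k1 + 2k2 + 2k3 + k4) = -2.539021
y(0.44) ≈ -2.5390

-2.5390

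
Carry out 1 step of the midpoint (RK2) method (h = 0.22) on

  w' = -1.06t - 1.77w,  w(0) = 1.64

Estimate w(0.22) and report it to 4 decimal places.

1.1001

Midpoint: k1 = f(t_n, w_n); k2 = f(t_n + h/2, w_n + (h/2)·k1); w_{n+1} = w_n + h·k2.
t=0.000000, w=1.640000:
  k1 = f(0.000000, 1.640000) = -2.902800
  k2 = f(0.110000, 1.320692) = -2.454225
  w ← 1.640000 + 0.22·(-2.454225) = 1.100071
w(0.22) ≈ 1.1001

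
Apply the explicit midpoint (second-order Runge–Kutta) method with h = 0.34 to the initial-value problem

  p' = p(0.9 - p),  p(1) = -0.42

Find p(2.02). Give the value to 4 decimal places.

-2.5004

Midpoint: k1 = f(t_n, p_n); k2 = f(t_n + h/2, p_n + (h/2)·k1); p_{n+1} = p_n + h·k2.
t=1.000000, p=-0.420000:
  k1 = f(1.000000, -0.420000) = -0.554400
  k2 = f(1.170000, -0.514248) = -0.727274
  p ← -0.420000 + 0.34·(-0.727274) = -0.667273
t=1.340000, p=-0.667273:
  k1 = f(1.340000, -0.667273) = -1.045799
  k2 = f(1.510000, -0.845059) = -1.474678
  p ← -0.667273 + 0.34·(-1.474678) = -1.168664
t=1.680000, p=-1.168664:
  k1 = f(1.680000, -1.168664) = -2.417573
  k2 = f(1.850000, -1.579651) = -3.916984
  p ← -1.168664 + 0.34·(-3.916984) = -2.500438
p(2.02) ≈ -2.5004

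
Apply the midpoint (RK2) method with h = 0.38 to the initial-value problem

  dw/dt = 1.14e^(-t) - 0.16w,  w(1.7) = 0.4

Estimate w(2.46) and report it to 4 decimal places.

Midpoint: k1 = f(t_n, w_n); k2 = f(t_n + h/2, w_n + (h/2)·k1); w_{n+1} = w_n + h·k2.
t=1.700000, w=0.400000:
  k1 = f(1.700000, 0.400000) = 0.144259
  k2 = f(1.890000, 0.427409) = 0.103836
  w ← 0.400000 + 0.38·0.103836 = 0.439458
t=2.080000, w=0.439458:
  k1 = f(2.080000, 0.439458) = 0.072107
  k2 = f(2.270000, 0.453158) = 0.045271
  w ← 0.439458 + 0.38·0.045271 = 0.456661
w(2.46) ≈ 0.4567

0.4567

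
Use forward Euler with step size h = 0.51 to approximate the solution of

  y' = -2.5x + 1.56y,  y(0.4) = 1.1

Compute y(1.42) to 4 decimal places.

1.4706

Euler: y_{n+1} = y_n + h·f(x_n, y_n).
x=0.400000, y=1.100000: f=0.716000 → y ← 1.100000 + 0.51·0.716000 = 1.465160
x=0.910000, y=1.465160: f=0.010650 → y ← 1.465160 + 0.51·0.010650 = 1.470591
y(1.42) ≈ 1.4706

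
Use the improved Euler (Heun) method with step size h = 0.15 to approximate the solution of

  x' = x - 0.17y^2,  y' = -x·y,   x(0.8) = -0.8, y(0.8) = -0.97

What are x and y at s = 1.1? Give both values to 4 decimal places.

-1.1506, -1.2919

Heun on (x,y): k1 = f(s_n, state_n); k2 = f(s_n + h, state_n + h·k1); state_{n+1} = state_n + (h/2)·(k1 + k2).
0.800000: (-0.800000, -0.970000)
  k1 = (-0.959953, -0.776000)
  predictor → (-0.943993, -1.086400)
  k2 = (-1.144638, -1.025554)
  → (-0.957844, -1.105117)
0.950000: (-0.957844, -1.105117)
  k1 = (-1.165462, -1.058530)
  predictor → (-1.132664, -1.263896)
  k2 = (-1.404227, -1.431569)
  → (-1.150571, -1.291874)
(x(1.1), y(1.1)) ≈ (-1.1506, -1.2919)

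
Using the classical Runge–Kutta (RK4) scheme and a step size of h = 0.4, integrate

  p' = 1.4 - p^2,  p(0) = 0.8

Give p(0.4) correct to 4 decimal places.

RK4: k1 = f(x_n, p_n); k2 = f(x_n + h/2, p_n + (h/2)·k1); k3 = f(x_n + h/2, p_n + (h/2)·k2); k4 = f(x_n + h, p_n + h·k3); p_{n+1} = p_n + (h/6)·(k1 + 2k2 + 2k3 + k4).
x=0.000000, p=0.800000:
  k1 = f(0.000000, 0.800000) = 0.760000
  k2 = f(0.200000, 0.952000) = 0.493696
  k3 = f(0.200000, 0.898739) = 0.592268
  k4 = f(0.400000, 1.036907) = 0.324824
  p ← 0.800000 + (0.4/6)·(k1 + 2k2 + 2k3 + k4) = 1.017117
p(0.4) ≈ 1.0171

1.0171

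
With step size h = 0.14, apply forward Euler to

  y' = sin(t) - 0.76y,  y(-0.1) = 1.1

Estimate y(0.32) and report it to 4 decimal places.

Euler: y_{n+1} = y_n + h·f(t_n, y_n).
t=-0.100000, y=1.100000: f=-0.935833 → y ← 1.100000 + 0.14·(-0.935833) = 0.968983
t=0.040000, y=0.968983: f=-0.696438 → y ← 0.968983 + 0.14·(-0.696438) = 0.871482
t=0.180000, y=0.871482: f=-0.483297 → y ← 0.871482 + 0.14·(-0.483297) = 0.803820
y(0.32) ≈ 0.8038

0.8038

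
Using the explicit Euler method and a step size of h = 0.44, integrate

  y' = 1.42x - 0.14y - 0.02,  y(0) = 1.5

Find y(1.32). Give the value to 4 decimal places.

Euler: y_{n+1} = y_n + h·f(x_n, y_n).
x=0.000000, y=1.500000: f=-0.230000 → y ← 1.500000 + 0.44·(-0.230000) = 1.398800
x=0.440000, y=1.398800: f=0.408968 → y ← 1.398800 + 0.44·0.408968 = 1.578746
x=0.880000, y=1.578746: f=1.008576 → y ← 1.578746 + 0.44·1.008576 = 2.022519
y(1.32) ≈ 2.0225

2.0225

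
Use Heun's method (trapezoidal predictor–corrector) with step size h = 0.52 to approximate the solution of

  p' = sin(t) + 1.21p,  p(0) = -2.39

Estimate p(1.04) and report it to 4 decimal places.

-7.3082

Heun: k1 = f(t_n, p_n); k2 = f(t_n + h, p_n + h·k1); p_{n+1} = p_n + (h/2)·(k1 + k2).
t=0.000000, p=-2.390000:
  k1 = f(0.000000, -2.390000) = -2.891900
  k2 = f(0.520000, -3.893788) = -4.214603
  p ← -2.390000 + (0.52/2)·(-2.891900 + (-4.214603)) = -4.237691
t=0.520000, p=-4.237691:
  k1 = f(0.520000, -4.237691) = -4.630726
  k2 = f(1.040000, -6.645668) = -7.178854
  p ← -4.237691 + (0.52/2)·(-4.630726 + (-7.178854)) = -7.308182
p(1.04) ≈ -7.3082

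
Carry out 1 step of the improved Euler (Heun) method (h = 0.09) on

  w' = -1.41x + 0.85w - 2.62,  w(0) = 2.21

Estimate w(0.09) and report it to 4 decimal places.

2.1350

Heun: k1 = f(x_n, w_n); k2 = f(x_n + h, w_n + h·k1); w_{n+1} = w_n + (h/2)·(k1 + k2).
x=0.000000, w=2.210000:
  k1 = f(0.000000, 2.210000) = -0.741500
  k2 = f(0.090000, 2.143265) = -0.925125
  w ← 2.210000 + (0.09/2)·(-0.741500 + (-0.925125)) = 2.135002
w(0.09) ≈ 2.1350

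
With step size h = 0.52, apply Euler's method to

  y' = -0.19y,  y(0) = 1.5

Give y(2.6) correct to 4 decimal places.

0.8917

Euler: y_{n+1} = y_n + h·f(x_n, y_n).
x=0.000000, y=1.500000: f=-0.285000 → y ← 1.500000 + 0.52·(-0.285000) = 1.351800
x=0.520000, y=1.351800: f=-0.256842 → y ← 1.351800 + 0.52·(-0.256842) = 1.218242
x=1.040000, y=1.218242: f=-0.231466 → y ← 1.218242 + 0.52·(-0.231466) = 1.097880
x=1.560000, y=1.097880: f=-0.208597 → y ← 1.097880 + 0.52·(-0.208597) = 0.989409
x=2.080000, y=0.989409: f=-0.187988 → y ← 0.989409 + 0.52·(-0.187988) = 0.891656
y(2.6) ≈ 0.8917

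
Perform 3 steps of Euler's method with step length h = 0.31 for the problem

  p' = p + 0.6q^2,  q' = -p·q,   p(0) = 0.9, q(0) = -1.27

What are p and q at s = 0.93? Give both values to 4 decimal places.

2.7881, -0.1741

Euler on (p,q): p_{n+1} = p_n + h·p', q_{n+1} = q_n + h·q'.
0.000000: (0.900000, -1.270000); f=(1.867740, 1.143000) → (1.478999, -0.915670)
0.310000: (1.478999, -0.915670); f=(1.982070, 1.354275) → (2.093441, -0.495845)
0.620000: (2.093441, -0.495845); f=(2.240958, 1.038022) → (2.788138, -0.174058)
(p(0.93), q(0.93)) ≈ (2.7881, -0.1741)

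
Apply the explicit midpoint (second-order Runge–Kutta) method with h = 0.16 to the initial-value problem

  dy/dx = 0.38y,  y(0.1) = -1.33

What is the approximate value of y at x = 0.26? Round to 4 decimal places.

Midpoint: k1 = f(x_n, y_n); k2 = f(x_n + h/2, y_n + (h/2)·k1); y_{n+1} = y_n + h·k2.
x=0.100000, y=-1.330000:
  k1 = f(0.100000, -1.330000) = -0.505400
  k2 = f(0.180000, -1.370432) = -0.520764
  y ← -1.330000 + 0.16·(-0.520764) = -1.413322
y(0.26) ≈ -1.4133

-1.4133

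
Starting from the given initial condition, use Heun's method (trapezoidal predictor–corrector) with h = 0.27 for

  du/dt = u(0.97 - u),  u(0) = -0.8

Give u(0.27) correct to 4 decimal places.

-1.3347

Heun: k1 = f(t_n, u_n); k2 = f(t_n + h, u_n + h·k1); u_{n+1} = u_n + (h/2)·(k1 + k2).
t=0.000000, u=-0.800000:
  k1 = f(0.000000, -0.800000) = -1.416000
  k2 = f(0.270000, -1.182320) = -2.544731
  u ← -0.800000 + (0.27/2)·(-1.416000 + (-2.544731)) = -1.334699
u(0.27) ≈ -1.3347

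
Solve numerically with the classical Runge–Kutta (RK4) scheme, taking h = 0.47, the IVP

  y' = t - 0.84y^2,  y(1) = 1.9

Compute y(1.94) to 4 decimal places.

1.4510

RK4: k1 = f(t_n, y_n); k2 = f(t_n + h/2, y_n + (h/2)·k1); k3 = f(t_n + h/2, y_n + (h/2)·k2); k4 = f(t_n + h, y_n + h·k3); y_{n+1} = y_n + (h/6)·(k1 + 2k2 + 2k3 + k4).
t=1.000000, y=1.900000:
  k1 = f(1.000000, 1.900000) = -2.032400
  k2 = f(1.235000, 1.422386) = -0.464473
  k3 = f(1.235000, 1.790849) = -1.458997
  k4 = f(1.470000, 1.214271) = 0.231458
  y ← 1.900000 + (0.47/6)·(k1 + 2k2 + 2k3 + k4) = 1.457583
t=1.470000, y=1.457583:
  k1 = f(1.470000, 1.457583) = -0.314619
  k2 = f(1.705000, 1.383647) = 0.096838
  k3 = f(1.705000, 1.480339) = -0.135780
  k4 = f(1.940000, 1.393766) = 0.308230
  y ← 1.457583 + (0.47/6)·(k1 + 2k2 + 2k3 + k4) = 1.450981
y(1.94) ≈ 1.4510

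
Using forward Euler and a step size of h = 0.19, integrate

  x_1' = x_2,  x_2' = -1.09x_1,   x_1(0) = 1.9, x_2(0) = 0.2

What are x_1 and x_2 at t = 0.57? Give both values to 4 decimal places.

Euler on (x_1,x_2): x_1_{n+1} = x_1_n + h·x_1', x_2_{n+1} = x_2_n + h·x_2'.
0.000000: (1.900000, 0.200000); f=(0.200000, -2.071000) → (1.938000, -0.193490)
0.190000: (1.938000, -0.193490); f=(-0.193490, -2.112420) → (1.901237, -0.594850)
0.380000: (1.901237, -0.594850); f=(-0.594850, -2.072348) → (1.788215, -0.988596)
(x_1(0.57), x_2(0.57)) ≈ (1.7882, -0.9886)

1.7882, -0.9886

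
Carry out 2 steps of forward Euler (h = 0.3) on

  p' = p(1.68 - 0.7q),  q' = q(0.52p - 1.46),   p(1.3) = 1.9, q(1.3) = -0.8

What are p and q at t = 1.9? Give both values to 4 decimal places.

5.2360, -0.7263

Euler on (p,q): p_{n+1} = p_n + h·p', q_{n+1} = q_n + h·q'.
1.300000: (1.900000, -0.800000); f=(4.256000, 0.377600) → (3.176800, -0.686720)
1.600000: (3.176800, -0.686720); f=(6.864124, -0.131806) → (5.236037, -0.726262)
(p(1.9), q(1.9)) ≈ (5.2360, -0.7263)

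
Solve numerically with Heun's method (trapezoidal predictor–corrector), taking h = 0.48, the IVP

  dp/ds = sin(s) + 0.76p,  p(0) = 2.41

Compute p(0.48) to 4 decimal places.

3.5604

Heun: k1 = f(s_n, p_n); k2 = f(s_n + h, p_n + h·k1); p_{n+1} = p_n + (h/2)·(k1 + k2).
s=0.000000, p=2.410000:
  k1 = f(0.000000, 2.410000) = 1.831600
  k2 = f(0.480000, 3.289168) = 2.961547
  p ← 2.410000 + (0.48/2)·(1.831600 + 2.961547) = 3.560355
p(0.48) ≈ 3.5604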